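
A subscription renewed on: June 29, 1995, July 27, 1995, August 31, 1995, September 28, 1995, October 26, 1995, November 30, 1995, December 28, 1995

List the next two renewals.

January 25, 1996; February 29, 1996

These are Thursdays with 28, 35, 28, 28, 35, 28-day gaps.
Each is the final Thursday of its month — June 29, 1995 is past the 28th, so '4th Thursday' doesn't fit.
January 1996 ends with Thursday January 25, 1996.
February 1996 ends with Thursday February 29, 1996.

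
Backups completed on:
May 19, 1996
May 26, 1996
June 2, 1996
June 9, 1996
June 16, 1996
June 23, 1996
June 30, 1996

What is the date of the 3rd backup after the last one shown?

Gaps between consecutive events: 7, 7, 7, 7, 7, 7 days — a constant 7-day interval.
June 30, 1996 + 7 days = July 7, 1996.
July 7, 1996 + 7 days = July 14, 1996.
July 14, 1996 + 7 days = July 21, 1996.

July 21, 1996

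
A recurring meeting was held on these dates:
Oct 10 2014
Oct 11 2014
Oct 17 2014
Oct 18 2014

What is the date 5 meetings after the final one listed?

Nov 7 2014

Gaps: 1, 6, 1 days — not constant, but cyclic with period 2.
The events fall on every Friday and Saturday.
The following Friday is Oct 24 2014.
Next Saturday: Oct 25 2014.
The following Friday is Oct 31 2014.
The following Saturday is Nov 1 2014.
Next Friday: Nov 7 2014.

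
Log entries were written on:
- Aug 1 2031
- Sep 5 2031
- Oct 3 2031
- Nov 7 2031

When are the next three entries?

All dates are Fridays, 35, 28, 35 days apart.
Specifically, the 1st Friday of each month.
December 2031 — 1st Friday is Dec 5 2031.
1st Friday of January 2032: Jan 2 2032.
February 2032 — 1st Friday is Feb 6 2032.

Dec 5 2031, Jan 2 2032, Feb 6 2032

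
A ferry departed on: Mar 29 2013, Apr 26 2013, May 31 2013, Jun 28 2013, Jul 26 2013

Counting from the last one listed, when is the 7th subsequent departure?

Feb 28 2014

Every date is a Friday; gaps 28, 35, 28, 28 days.
Each is the last Friday of its month (at least one falls on the 29th or later, ruling out '4th Friday').
August 2013 ends with Friday Aug 30 2013.
Last Friday of September 2013: Sep 27 2013.
October 2013 ends with Friday Oct 25 2013.
Last Friday of November 2013: Nov 29 2013.
Last Friday of December 2013: Dec 27 2013.
Last Friday of January 2014: Jan 31 2014.
Last Friday of February 2014: Feb 28 2014.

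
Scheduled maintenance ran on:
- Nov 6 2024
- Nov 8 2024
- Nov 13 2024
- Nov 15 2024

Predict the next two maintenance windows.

The gap pattern 2, 5, 2 repeats every 2 events.
These are the Wednesdays and Fridays of each week.
Next Wednesday: Nov 20 2024.
Next Friday: Nov 22 2024.

Nov 20 2024, Nov 22 2024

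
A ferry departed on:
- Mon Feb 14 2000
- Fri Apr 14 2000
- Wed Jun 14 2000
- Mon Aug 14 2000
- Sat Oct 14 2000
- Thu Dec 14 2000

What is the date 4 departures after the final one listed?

Tue Aug 14 2001

The day-of-month is always 14 (60, 61, 61, 61, 61 days between events).
So this recurs on the 14th of every 2 months.
Next: February 2001 → Wed Feb 14 2001.
April 2001: Sat Apr 14 2001.
June 2001: Thu Jun 14 2001.
Next: August 2001 → Tue Aug 14 2001.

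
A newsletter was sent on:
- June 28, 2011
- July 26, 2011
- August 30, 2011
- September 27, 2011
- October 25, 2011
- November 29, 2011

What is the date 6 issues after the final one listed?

All Tuesdays; the gaps (28, 35, 28, 28, 35) vary with month length.
This is the last Tuesday of each month.
December 2011 ends with Tuesday December 27, 2011.
Last Tuesday of January 2012: January 31, 2012.
February 2012 ends with Tuesday February 28, 2012.
March 2012 ends with Tuesday March 27, 2012.
April 2012 ends with Tuesday April 24, 2012.
Last Tuesday of May 2012: May 29, 2012.

May 29, 2012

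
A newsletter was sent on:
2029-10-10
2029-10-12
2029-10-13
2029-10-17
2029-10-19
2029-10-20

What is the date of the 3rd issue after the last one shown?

2029-10-27

The gap pattern 2, 1, 4, 2, 1 repeats every 3 events.
These are the Wednesdays, Fridays and Saturdays of each week.
Next Wednesday: 2029-10-24.
The following Friday is 2029-10-26.
Next Saturday: 2029-10-27.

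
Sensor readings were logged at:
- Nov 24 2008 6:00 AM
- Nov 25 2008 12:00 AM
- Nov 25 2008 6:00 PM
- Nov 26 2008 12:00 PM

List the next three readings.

Nov 27 2008 6:00 AM, Nov 28 2008 12:00 AM, Nov 28 2008 6:00 PM

Spacing: 18, 18, 18 h — constant 18 h.
Nov 26 2008 12:00 PM + 18 h = Nov 27 2008 6:00 AM.
Nov 27 2008 6:00 AM + 18 h = Nov 28 2008 12:00 AM.
Nov 28 2008 12:00 AM + 18 h = Nov 28 2008 6:00 PM.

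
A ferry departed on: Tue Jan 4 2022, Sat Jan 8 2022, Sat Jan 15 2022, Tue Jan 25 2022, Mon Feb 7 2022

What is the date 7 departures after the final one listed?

Mon Aug 1 2022

Gaps: 4, 7, 10, 13 days — each gap is 3 larger than the previous one.
Next gap: 16 days. Mon Feb 7 2022 + 16 days = Wed Feb 23 2022.
Next gap: 19 days. Wed Feb 23 2022 + 19 days = Mon Mar 14 2022.
Next gap: 22 days. Mon Mar 14 2022 + 22 days = Tue Apr 5 2022.
Next gap: 25 days. Tue Apr 5 2022 + 25 days = Sat Apr 30 2022.
Next gap: 28 days. Sat Apr 30 2022 + 28 days = Sat May 28 2022.
Next gap: 31 days. Sat May 28 2022 + 31 days = Tue Jun 28 2022.
Next gap: 34 days. Tue Jun 28 2022 + 34 days = Mon Aug 1 2022.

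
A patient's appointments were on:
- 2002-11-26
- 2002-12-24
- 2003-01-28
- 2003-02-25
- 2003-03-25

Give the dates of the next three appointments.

These are Tuesdays at 28- or 35-day spacing (28, 35, 28, 28).
The pattern: 4th Tuesday of the month.
4th Tuesday of April 2003: 2003-04-22.
May 2003 — 4th Tuesday is 2003-05-27.
June 2003 — 4th Tuesday is 2003-06-24.

2003-04-22, 2003-05-27, 2003-06-24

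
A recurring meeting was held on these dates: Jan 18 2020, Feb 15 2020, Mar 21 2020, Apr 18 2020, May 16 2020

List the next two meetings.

These are Saturdays at 28- or 35-day spacing (28, 35, 28, 28).
The pattern: 3rd Saturday of the month.
June 2020 — 3rd Saturday is Jun 20 2020.
3rd Saturday of July 2020: Jul 18 2020.

Jun 20 2020, Jul 18 2020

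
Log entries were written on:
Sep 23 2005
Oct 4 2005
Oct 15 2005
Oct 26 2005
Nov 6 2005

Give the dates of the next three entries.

The spacing is 11, 11, 11, 11 days — always 11 days.
Nov 6 2005 + 11 days = Nov 17 2005.
Nov 17 2005 + 11 days = Nov 28 2005.
Nov 28 2005 + 11 days = Dec 9 2005.

Nov 17 2005, Nov 28 2005, Dec 9 2005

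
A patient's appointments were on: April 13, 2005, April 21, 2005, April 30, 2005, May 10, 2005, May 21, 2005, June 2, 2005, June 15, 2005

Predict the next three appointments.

Gaps: 8, 9, 10, 11, 12, 13 days — each gap is 1 larger than the previous one.
Next gap: 14 days. June 15, 2005 + 14 days = June 29, 2005.
Next gap: 15 days. June 29, 2005 + 15 days = July 14, 2005.
Next gap: 16 days. July 14, 2005 + 16 days = July 30, 2005.

June 29, 2005; July 14, 2005; July 30, 2005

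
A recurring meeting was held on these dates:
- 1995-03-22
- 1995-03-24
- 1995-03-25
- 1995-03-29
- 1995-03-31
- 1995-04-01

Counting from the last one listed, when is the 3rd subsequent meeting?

1995-04-08

Every event lands on a Wednesday or Friday or Saturday (gaps cycle 2, 1, 4, 2, 1).
So the schedule is: every Wednesday, Friday and Saturday.
The following Wednesday is 1995-04-05.
Next Friday: 1995-04-07.
Next Saturday: 1995-04-08.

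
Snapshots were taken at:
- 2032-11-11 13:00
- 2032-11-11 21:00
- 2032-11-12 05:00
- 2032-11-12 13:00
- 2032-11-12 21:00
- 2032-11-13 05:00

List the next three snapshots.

2032-11-13 13:00, 2032-11-13 21:00, 2032-11-14 05:00

The interval is a steady 8 hours (8, 8, 8, 8, 8).
2032-11-13 05:00 + 8 h = 2032-11-13 13:00.
2032-11-13 13:00 + 8 h = 2032-11-13 21:00.
2032-11-13 21:00 + 8 h = 2032-11-14 05:00.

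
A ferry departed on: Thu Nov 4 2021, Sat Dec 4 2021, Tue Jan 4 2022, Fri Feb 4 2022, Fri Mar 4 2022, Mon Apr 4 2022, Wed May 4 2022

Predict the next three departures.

Sat Jun 4 2022, Mon Jul 4 2022, Thu Aug 4 2022

Each date is the 4th; the gaps (30, 31, 31, 28, 31, 30) track the month lengths.
The rule is the 4th of each month.
June 2022: Sat Jun 4 2022.
July 2022: Mon Jul 4 2022.
August 2022: Thu Aug 4 2022.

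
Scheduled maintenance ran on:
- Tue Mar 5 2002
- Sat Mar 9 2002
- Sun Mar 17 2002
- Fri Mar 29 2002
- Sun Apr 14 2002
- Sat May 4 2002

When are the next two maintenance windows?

Intervals are 4, 8, 12, 16, 20 days — an arithmetic progression with common difference 4.
Next gap: 24 days. Sat May 4 2002 + 24 days = Tue May 28 2002.
Next gap: 28 days. Tue May 28 2002 + 28 days = Tue Jun 25 2002.

Tue May 28 2002, Tue Jun 25 2002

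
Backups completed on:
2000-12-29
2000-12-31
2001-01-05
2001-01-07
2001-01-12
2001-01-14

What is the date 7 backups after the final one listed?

Gaps: 2, 5, 2, 5, 2 days — not constant, but cyclic with period 2.
The events fall on every Friday and Sunday.
Next Friday: 2001-01-19.
The following Sunday is 2001-01-21.
Next Friday: 2001-01-26.
The following Sunday is 2001-01-28.
The following Friday is 2001-02-02.
Next Sunday: 2001-02-04.
Next Friday: 2001-02-09.

2001-02-09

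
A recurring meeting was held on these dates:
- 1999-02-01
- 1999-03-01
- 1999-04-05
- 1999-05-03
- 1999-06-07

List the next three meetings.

All dates are Mondays, 28, 35, 28, 35 days apart.
Specifically, the 1st Monday of each month.
1st Monday of July 1999: 1999-07-05.
1st Monday of August 1999: 1999-08-02.
September 1999 — 1st Monday is 1999-09-06.

1999-07-05, 1999-08-02, 1999-09-06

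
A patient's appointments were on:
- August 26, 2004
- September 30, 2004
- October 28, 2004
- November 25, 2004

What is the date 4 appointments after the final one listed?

March 31, 2005

All Thursdays; the gaps (35, 28, 28) vary with month length.
This is the last Thursday of each month.
Last Thursday of December 2004: December 30, 2004.
Last Thursday of January 2005: January 27, 2005.
February 2005 ends with Thursday February 24, 2005.
March 2005 ends with Thursday March 31, 2005.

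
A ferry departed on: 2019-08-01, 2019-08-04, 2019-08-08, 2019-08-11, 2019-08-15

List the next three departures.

Every event lands on a Thursday or Sunday (gaps cycle 3, 4, 3, 4).
So the schedule is: every Thursday and Sunday.
The following Sunday is 2019-08-18.
The following Thursday is 2019-08-22.
Next Sunday: 2019-08-25.

2019-08-18, 2019-08-22, 2019-08-25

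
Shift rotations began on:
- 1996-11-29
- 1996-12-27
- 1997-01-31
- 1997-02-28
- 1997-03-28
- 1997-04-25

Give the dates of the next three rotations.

1997-05-30, 1997-06-27, 1997-07-25

Every date is a Friday; gaps 28, 35, 28, 28, 28 days.
Each is the last Friday of its month (at least one falls on the 29th or later, ruling out '4th Friday').
Last Friday of May 1997: 1997-05-30.
June 1997 ends with Friday 1997-06-27.
July 1997 ends with Friday 1997-07-25.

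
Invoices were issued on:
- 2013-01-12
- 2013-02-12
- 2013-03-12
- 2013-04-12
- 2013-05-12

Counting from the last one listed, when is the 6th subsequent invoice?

Gaps: 31, 28, 31, 30 days — not constant. Every event is on the 12th of the month.
Pattern: the 12th of each month.
June 2013: 2013-06-12.
Next: July 2013 → 2013-07-12.
Next: August 2013 → 2013-08-12.
Next: September 2013 → 2013-09-12.
Next: October 2013 → 2013-10-12.
November 2013: 2013-11-12.

2013-11-12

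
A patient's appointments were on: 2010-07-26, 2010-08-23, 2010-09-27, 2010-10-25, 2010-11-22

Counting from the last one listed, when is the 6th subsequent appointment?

2011-05-23

All dates are Mondays, 28, 35, 28, 28 days apart.
Specifically, the 4th Monday of each month.
4th Monday of December 2010: 2010-12-27.
4th Monday of January 2011: 2011-01-24.
4th Monday of February 2011: 2011-02-28.
March 2011 — 4th Monday is 2011-03-28.
April 2011 — 4th Monday is 2011-04-25.
May 2011 — 4th Monday is 2011-05-23.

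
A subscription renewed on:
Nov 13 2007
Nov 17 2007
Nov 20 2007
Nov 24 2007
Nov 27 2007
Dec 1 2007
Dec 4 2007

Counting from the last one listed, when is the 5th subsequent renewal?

Dec 22 2007

Gaps: 4, 3, 4, 3, 4, 3 days — not constant, but cyclic with period 2.
The events fall on every Tuesday and Saturday.
The following Saturday is Dec 8 2007.
Next Tuesday: Dec 11 2007.
The following Saturday is Dec 15 2007.
Next Tuesday: Dec 18 2007.
The following Saturday is Dec 22 2007.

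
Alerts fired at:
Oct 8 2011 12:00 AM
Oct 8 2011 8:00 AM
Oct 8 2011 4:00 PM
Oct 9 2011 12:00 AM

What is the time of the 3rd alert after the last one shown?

Spacing: 8, 8, 8 h — constant 8 h.
Oct 9 2011 12:00 AM + 8 h = Oct 9 2011 8:00 AM.
Oct 9 2011 8:00 AM + 8 h = Oct 9 2011 4:00 PM.
Oct 9 2011 4:00 PM + 8 h = Oct 10 2011 12:00 AM.

Oct 10 2011 12:00 AM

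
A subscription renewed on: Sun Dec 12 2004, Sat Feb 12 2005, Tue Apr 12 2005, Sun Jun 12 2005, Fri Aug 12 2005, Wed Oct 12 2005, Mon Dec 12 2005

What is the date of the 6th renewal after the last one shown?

Each date is the 12th; the gaps (62, 59, 61, 61, 61, 61) track the month lengths.
The rule is the 12th of every 2 months.
February 2006: Sun Feb 12 2006.
Next: April 2006 → Wed Apr 12 2006.
Next: June 2006 → Mon Jun 12 2006.
Next: August 2006 → Sat Aug 12 2006.
Next: October 2006 → Thu Oct 12 2006.
Next: December 2006 → Tue Dec 12 2006.

Tue Dec 12 2006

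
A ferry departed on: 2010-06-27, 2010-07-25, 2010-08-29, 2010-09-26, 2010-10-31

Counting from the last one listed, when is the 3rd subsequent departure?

2011-01-30

These are Sundays with 28, 35, 28, 35-day gaps.
Each is the final Sunday of its month — 2010-08-29 is past the 28th, so '4th Sunday' doesn't fit.
November 2010 ends with Sunday 2010-11-28.
Last Sunday of December 2010: 2010-12-26.
Last Sunday of January 2011: 2011-01-30.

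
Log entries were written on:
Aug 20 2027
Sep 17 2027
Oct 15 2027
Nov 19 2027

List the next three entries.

Dec 17 2027, Jan 21 2028, Feb 18 2028

Gaps: 28, 28, 35 days — a mix of 28 and 35. Every date is a Friday.
Each is the 3rd Friday of its month.
3rd Friday of December 2027: Dec 17 2027.
3rd Friday of January 2028: Jan 21 2028.
February 2028 — 3rd Friday is Feb 18 2028.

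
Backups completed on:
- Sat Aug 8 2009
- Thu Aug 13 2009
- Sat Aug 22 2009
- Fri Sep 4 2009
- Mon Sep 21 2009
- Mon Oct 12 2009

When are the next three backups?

Fri Nov 6 2009, Sat Dec 5 2009, Thu Jan 7 2010

The spacing grows by 4 each time: 5, 9, 13, 17, 21 days.
Next gap: 25 days. Mon Oct 12 2009 + 25 days = Fri Nov 6 2009.
Next gap: 29 days. Fri Nov 6 2009 + 29 days = Sat Dec 5 2009.
Next gap: 33 days. Sat Dec 5 2009 + 33 days = Thu Jan 7 2010.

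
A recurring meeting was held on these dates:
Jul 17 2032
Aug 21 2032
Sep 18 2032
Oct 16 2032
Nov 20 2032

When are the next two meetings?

All dates are Saturdays, 35, 28, 28, 35 days apart.
Specifically, the 3rd Saturday of each month.
3rd Saturday of December 2032: Dec 18 2032.
3rd Saturday of January 2033: Jan 15 2033.

Dec 18 2032, Jan 15 2033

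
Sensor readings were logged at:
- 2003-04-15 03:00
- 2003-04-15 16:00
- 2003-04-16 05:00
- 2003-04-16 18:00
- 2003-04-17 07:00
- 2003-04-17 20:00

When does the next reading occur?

2003-04-18 09:00

Gaps: 13, 13, 13, 13, 13 hours — each event is 13 hours after the previous one.
2003-04-17 20:00 + 13 h = 2003-04-18 09:00.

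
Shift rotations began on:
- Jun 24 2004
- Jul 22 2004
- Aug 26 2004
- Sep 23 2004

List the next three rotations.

Oct 28 2004, Nov 25 2004, Dec 23 2004

All dates are Thursdays, 28, 35, 28 days apart.
Specifically, the 4th Thursday of each month.
October 2004 — 4th Thursday is Oct 28 2004.
4th Thursday of November 2004: Nov 25 2004.
December 2004 — 4th Thursday is Dec 23 2004.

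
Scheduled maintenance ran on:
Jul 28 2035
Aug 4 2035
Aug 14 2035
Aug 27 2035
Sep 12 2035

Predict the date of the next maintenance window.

Oct 1 2035

The spacing grows by 3 each time: 7, 10, 13, 16 days.
Next gap: 19 days. Sep 12 2035 + 19 days = Oct 1 2035.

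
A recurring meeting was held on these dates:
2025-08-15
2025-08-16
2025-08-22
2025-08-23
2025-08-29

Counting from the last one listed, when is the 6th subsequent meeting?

The gap pattern 1, 6, 1, 6 repeats every 2 events.
These are the Fridays and Saturdays of each week.
Next Saturday: 2025-08-30.
Next Friday: 2025-09-05.
Next Saturday: 2025-09-06.
The following Friday is 2025-09-12.
The following Saturday is 2025-09-13.
The following Friday is 2025-09-19.

2025-09-19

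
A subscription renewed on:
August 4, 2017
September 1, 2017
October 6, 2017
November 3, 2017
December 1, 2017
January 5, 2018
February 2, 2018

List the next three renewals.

Gaps: 28, 35, 28, 28, 35, 28 days — a mix of 28 and 35. Every date is a Friday.
Each is the 1st Friday of its month.
March 2018 — 1st Friday is March 2, 2018.
April 2018 — 1st Friday is April 6, 2018.
May 2018 — 1st Friday is May 4, 2018.

March 2, 2018; April 6, 2018; May 4, 2018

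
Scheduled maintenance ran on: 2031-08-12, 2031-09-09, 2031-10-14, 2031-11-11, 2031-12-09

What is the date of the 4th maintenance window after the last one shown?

2032-04-13

All dates are Tuesdays, 28, 35, 28, 28 days apart.
Specifically, the 2nd Tuesday of each month.
2nd Tuesday of January 2032: 2032-01-13.
2nd Tuesday of February 2032: 2032-02-10.
2nd Tuesday of March 2032: 2032-03-09.
April 2032 — 2nd Tuesday is 2032-04-13.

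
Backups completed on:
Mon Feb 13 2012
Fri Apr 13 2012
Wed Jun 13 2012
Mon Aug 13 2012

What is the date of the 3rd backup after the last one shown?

Wed Feb 13 2013

Gaps: 60, 61, 61 days — not constant. Every event is on the 13th of the month.
Pattern: the 13th of every 2 months.
Next: October 2012 → Sat Oct 13 2012.
December 2012: Thu Dec 13 2012.
February 2013: Wed Feb 13 2013.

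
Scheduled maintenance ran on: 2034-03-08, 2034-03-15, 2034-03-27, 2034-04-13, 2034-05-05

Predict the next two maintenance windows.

2034-06-01, 2034-07-03

Intervals are 7, 12, 17, 22 days — an arithmetic progression with common difference 5.
Next gap: 27 days. 2034-05-05 + 27 days = 2034-06-01.
Next gap: 32 days. 2034-06-01 + 32 days = 2034-07-03.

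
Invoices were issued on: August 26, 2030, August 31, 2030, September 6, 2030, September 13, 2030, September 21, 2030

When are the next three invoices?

September 30, 2030; October 10, 2030; October 21, 2030

The spacing grows by 1 each time: 5, 6, 7, 8 days.
Next gap: 9 days. September 21, 2030 + 9 days = September 30, 2030.
Next gap: 10 days. September 30, 2030 + 10 days = October 10, 2030.
Next gap: 11 days. October 10, 2030 + 11 days = October 21, 2030.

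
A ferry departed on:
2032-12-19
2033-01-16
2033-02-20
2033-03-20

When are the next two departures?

All dates are Sundays, 28, 35, 28 days apart.
Specifically, the 3rd Sunday of each month.
3rd Sunday of April 2033: 2033-04-17.
May 2033 — 3rd Sunday is 2033-05-15.

2033-04-17, 2033-05-15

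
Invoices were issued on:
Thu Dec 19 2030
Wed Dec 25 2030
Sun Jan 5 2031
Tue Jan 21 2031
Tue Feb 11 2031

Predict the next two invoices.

Gaps: 6, 11, 16, 21 days — each gap is 5 larger than the previous one.
Next gap: 26 days. Tue Feb 11 2031 + 26 days = Sun Mar 9 2031.
Next gap: 31 days. Sun Mar 9 2031 + 31 days = Wed Apr 9 2031.

Sun Mar 9 2031, Wed Apr 9 2031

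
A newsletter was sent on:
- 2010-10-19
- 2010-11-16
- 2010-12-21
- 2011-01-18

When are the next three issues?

2011-02-15, 2011-03-15, 2011-04-19

All dates are Tuesdays, 28, 35, 28 days apart.
Specifically, the 3rd Tuesday of each month.
3rd Tuesday of February 2011: 2011-02-15.
3rd Tuesday of March 2011: 2011-03-15.
3rd Tuesday of April 2011: 2011-04-19.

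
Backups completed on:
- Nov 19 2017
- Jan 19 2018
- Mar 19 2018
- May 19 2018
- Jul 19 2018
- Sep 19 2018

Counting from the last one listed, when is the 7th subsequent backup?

Nov 19 2019

Gaps: 61, 59, 61, 61, 62 days — not constant. Every event is on the 19th of the month.
Pattern: the 19th of every 2 months.
November 2018: Nov 19 2018.
January 2019: Jan 19 2019.
March 2019: Mar 19 2019.
Next: May 2019 → May 19 2019.
July 2019: Jul 19 2019.
Next: September 2019 → Sep 19 2019.
Next: November 2019 → Nov 19 2019.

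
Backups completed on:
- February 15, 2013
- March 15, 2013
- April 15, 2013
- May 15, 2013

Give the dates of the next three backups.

Gaps: 28, 31, 30 days — not constant. Every event is on the 15th of the month.
Pattern: the 15th of each month.
Next: June 2013 → June 15, 2013.
July 2013: July 15, 2013.
Next: August 2013 → August 15, 2013.

June 15, 2013; July 15, 2013; August 15, 2013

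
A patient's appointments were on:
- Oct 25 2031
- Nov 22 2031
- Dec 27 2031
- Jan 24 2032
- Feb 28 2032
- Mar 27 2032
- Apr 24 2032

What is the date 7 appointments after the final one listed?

All dates are Saturdays, 28, 35, 28, 35, 28, 28 days apart.
Specifically, the 4th Saturday of each month.
May 2032 — 4th Saturday is May 22 2032.
June 2032 — 4th Saturday is Jun 26 2032.
4th Saturday of July 2032: Jul 24 2032.
4th Saturday of August 2032: Aug 28 2032.
4th Saturday of September 2032: Sep 25 2032.
October 2032 — 4th Saturday is Oct 23 2032.
4th Saturday of November 2032: Nov 27 2032.

Nov 27 2032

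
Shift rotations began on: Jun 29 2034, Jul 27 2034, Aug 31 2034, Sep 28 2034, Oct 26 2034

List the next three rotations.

All Thursdays; the gaps (28, 35, 28, 28) vary with month length.
This is the last Thursday of each month.
Last Thursday of November 2034: Nov 30 2034.
Last Thursday of December 2034: Dec 28 2034.
Last Thursday of January 2035: Jan 25 2035.

Nov 30 2034, Dec 28 2034, Jan 25 2035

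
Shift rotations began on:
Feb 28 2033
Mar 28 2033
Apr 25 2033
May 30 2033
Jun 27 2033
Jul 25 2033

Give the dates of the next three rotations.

Aug 29 2033, Sep 26 2033, Oct 31 2033

These are Mondays with 28, 28, 35, 28, 28-day gaps.
Each is the final Monday of its month — May 30 2033 is past the 28th, so '4th Monday' doesn't fit.
Last Monday of August 2033: Aug 29 2033.
September 2033 ends with Monday Sep 26 2033.
Last Monday of October 2033: Oct 31 2033.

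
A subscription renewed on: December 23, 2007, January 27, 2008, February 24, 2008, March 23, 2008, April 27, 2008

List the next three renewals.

May 25, 2008; June 22, 2008; July 27, 2008

These are Sundays at 28- or 35-day spacing (35, 28, 28, 35).
The pattern: 4th Sunday of the month.
4th Sunday of May 2008: May 25, 2008.
4th Sunday of June 2008: June 22, 2008.
July 2008 — 4th Sunday is July 27, 2008.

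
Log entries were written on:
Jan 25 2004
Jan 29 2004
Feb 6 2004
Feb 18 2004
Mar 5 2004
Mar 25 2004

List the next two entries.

The spacing grows by 4 each time: 4, 8, 12, 16, 20 days.
Next gap: 24 days. Mar 25 2004 + 24 days = Apr 18 2004.
Next gap: 28 days. Apr 18 2004 + 28 days = May 16 2004.

Apr 18 2004, May 16 2004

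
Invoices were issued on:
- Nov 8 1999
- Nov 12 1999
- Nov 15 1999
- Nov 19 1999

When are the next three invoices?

Nov 22 1999, Nov 26 1999, Nov 29 1999

Gaps: 4, 3, 4 days — not constant, but cyclic with period 2.
The events fall on every Monday and Friday.
Next Monday: Nov 22 1999.
The following Friday is Nov 26 1999.
The following Monday is Nov 29 1999.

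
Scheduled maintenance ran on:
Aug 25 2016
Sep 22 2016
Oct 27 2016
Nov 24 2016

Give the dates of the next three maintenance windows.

Dec 22 2016, Jan 26 2017, Feb 23 2017

These are Thursdays at 28- or 35-day spacing (28, 35, 28).
The pattern: 4th Thursday of the month.
4th Thursday of December 2016: Dec 22 2016.
4th Thursday of January 2017: Jan 26 2017.
4th Thursday of February 2017: Feb 23 2017.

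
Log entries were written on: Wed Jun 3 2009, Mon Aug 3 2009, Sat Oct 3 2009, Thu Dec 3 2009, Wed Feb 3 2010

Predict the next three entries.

Sat Apr 3 2010, Thu Jun 3 2010, Tue Aug 3 2010

Each date is the 3rd; the gaps (61, 61, 61, 62) track the month lengths.
The rule is the 3rd of every 2 months.
Next: April 2010 → Sat Apr 3 2010.
June 2010: Thu Jun 3 2010.
August 2010: Tue Aug 3 2010.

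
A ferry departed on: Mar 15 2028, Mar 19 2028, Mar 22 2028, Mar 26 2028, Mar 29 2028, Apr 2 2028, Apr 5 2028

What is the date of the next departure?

Apr 9 2028

Every event lands on a Wednesday or Sunday (gaps cycle 4, 3, 4, 3, 4, 3).
So the schedule is: every Wednesday and Sunday.
The following Sunday is Apr 9 2028.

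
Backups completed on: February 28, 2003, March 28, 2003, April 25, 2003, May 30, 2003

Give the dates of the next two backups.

June 27, 2003; July 25, 2003

All Fridays; the gaps (28, 28, 35) vary with month length.
This is the last Friday of each month.
Last Friday of June 2003: June 27, 2003.
Last Friday of July 2003: July 25, 2003.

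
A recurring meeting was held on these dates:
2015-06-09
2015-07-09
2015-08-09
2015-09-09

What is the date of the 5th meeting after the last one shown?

2016-02-09

The day-of-month is always 9 (30, 31, 31 days between events).
So this recurs on the 9th of each month.
October 2015: 2015-10-09.
Next: November 2015 → 2015-11-09.
Next: December 2015 → 2015-12-09.
January 2016: 2016-01-09.
Next: February 2016 → 2016-02-09.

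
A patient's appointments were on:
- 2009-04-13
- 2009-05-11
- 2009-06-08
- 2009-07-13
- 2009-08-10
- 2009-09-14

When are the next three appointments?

2009-10-12, 2009-11-09, 2009-12-14

These are Mondays at 28- or 35-day spacing (28, 28, 35, 28, 35).
The pattern: 2nd Monday of the month.
October 2009 — 2nd Monday is 2009-10-12.
2nd Monday of November 2009: 2009-11-09.
2nd Monday of December 2009: 2009-12-14.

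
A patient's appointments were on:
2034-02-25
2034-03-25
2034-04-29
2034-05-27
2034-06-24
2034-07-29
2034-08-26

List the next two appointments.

2034-09-30, 2034-10-28

Every date is a Saturday; gaps 28, 35, 28, 28, 35, 28 days.
Each is the last Saturday of its month (at least one falls on the 29th or later, ruling out '4th Saturday').
September 2034 ends with Saturday 2034-09-30.
October 2034 ends with Saturday 2034-10-28.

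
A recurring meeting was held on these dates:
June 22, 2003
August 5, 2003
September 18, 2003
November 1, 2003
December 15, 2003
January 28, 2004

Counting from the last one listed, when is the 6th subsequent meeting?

October 18, 2004

Gaps between consecutive events: 44, 44, 44, 44, 44 days — a constant 44-day interval.
January 28, 2004 + 44 days = March 12, 2004.
March 12, 2004 + 44 days = April 25, 2004.
April 25, 2004 + 44 days = June 8, 2004.
June 8, 2004 + 44 days = July 22, 2004.
July 22, 2004 + 44 days = September 4, 2004.
September 4, 2004 + 44 days = October 18, 2004.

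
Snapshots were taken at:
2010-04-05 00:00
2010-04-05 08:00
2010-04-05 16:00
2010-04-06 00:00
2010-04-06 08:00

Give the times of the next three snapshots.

2010-04-06 16:00, 2010-04-07 00:00, 2010-04-07 08:00

The interval is a steady 8 hours (8, 8, 8, 8).
2010-04-06 08:00 + 8 h = 2010-04-06 16:00.
2010-04-06 16:00 + 8 h = 2010-04-07 00:00.
2010-04-07 00:00 + 8 h = 2010-04-07 08:00.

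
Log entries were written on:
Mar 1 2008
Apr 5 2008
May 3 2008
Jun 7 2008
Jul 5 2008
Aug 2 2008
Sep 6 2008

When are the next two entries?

Oct 4 2008, Nov 1 2008

All dates are Saturdays, 35, 28, 35, 28, 28, 35 days apart.
Specifically, the 1st Saturday of each month.
October 2008 — 1st Saturday is Oct 4 2008.
1st Saturday of November 2008: Nov 1 2008.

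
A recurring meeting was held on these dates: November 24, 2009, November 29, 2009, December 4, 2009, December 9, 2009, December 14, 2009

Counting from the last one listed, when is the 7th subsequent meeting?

January 18, 2010

Every event comes 5 days after the last (5, 5, 5, 5).
December 14, 2009 + 5 days = December 19, 2009.
December 19, 2009 + 5 days = December 24, 2009.
December 24, 2009 + 5 days = December 29, 2009.
December 29, 2009 + 5 days = January 3, 2010.
January 3, 2010 + 5 days = January 8, 2010.
January 8, 2010 + 5 days = January 13, 2010.
January 13, 2010 + 5 days = January 18, 2010.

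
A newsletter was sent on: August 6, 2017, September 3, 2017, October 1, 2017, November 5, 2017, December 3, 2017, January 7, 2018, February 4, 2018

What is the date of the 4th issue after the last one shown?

June 3, 2018

All dates are Sundays, 28, 28, 35, 28, 35, 28 days apart.
Specifically, the 1st Sunday of each month.
March 2018 — 1st Sunday is March 4, 2018.
April 2018 — 1st Sunday is April 1, 2018.
May 2018 — 1st Sunday is May 6, 2018.
June 2018 — 1st Sunday is June 3, 2018.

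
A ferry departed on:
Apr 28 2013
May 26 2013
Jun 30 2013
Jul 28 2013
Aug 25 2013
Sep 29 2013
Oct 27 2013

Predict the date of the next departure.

Nov 24 2013

Every date is a Sunday; gaps 28, 35, 28, 28, 35, 28 days.
Each is the last Sunday of its month (at least one falls on the 29th or later, ruling out '4th Sunday').
November 2013 ends with Sunday Nov 24 2013.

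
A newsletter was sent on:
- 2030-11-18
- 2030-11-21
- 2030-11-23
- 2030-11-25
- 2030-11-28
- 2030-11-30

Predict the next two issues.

Gaps: 3, 2, 2, 3, 2 days — not constant, but cyclic with period 3.
The events fall on every Monday, Thursday and Saturday.
Next Monday: 2030-12-02.
The following Thursday is 2030-12-05.

2030-12-02, 2030-12-05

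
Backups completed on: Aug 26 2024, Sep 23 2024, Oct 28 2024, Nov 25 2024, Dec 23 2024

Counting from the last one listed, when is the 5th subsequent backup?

Gaps: 28, 35, 28, 28 days — a mix of 28 and 35. Every date is a Monday.
Each is the 4th Monday of its month.
4th Monday of January 2025: Jan 27 2025.
4th Monday of February 2025: Feb 24 2025.
4th Monday of March 2025: Mar 24 2025.
April 2025 — 4th Monday is Apr 28 2025.
May 2025 — 4th Monday is May 26 2025.

May 26 2025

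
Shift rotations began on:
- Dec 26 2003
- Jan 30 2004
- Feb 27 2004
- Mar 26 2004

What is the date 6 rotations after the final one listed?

All Fridays; the gaps (35, 28, 28) vary with month length.
This is the last Friday of each month.
Last Friday of April 2004: Apr 30 2004.
Last Friday of May 2004: May 28 2004.
June 2004 ends with Friday Jun 25 2004.
July 2004 ends with Friday Jul 30 2004.
August 2004 ends with Friday Aug 27 2004.
September 2004 ends with Friday Sep 24 2004.

Sep 24 2004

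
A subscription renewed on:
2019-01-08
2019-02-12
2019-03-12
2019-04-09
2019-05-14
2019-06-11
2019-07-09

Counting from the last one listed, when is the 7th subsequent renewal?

2020-02-11

All dates are Tuesdays, 35, 28, 28, 35, 28, 28 days apart.
Specifically, the 2nd Tuesday of each month.
August 2019 — 2nd Tuesday is 2019-08-13.
September 2019 — 2nd Tuesday is 2019-09-10.
2nd Tuesday of October 2019: 2019-10-08.
November 2019 — 2nd Tuesday is 2019-11-12.
2nd Tuesday of December 2019: 2019-12-10.
2nd Tuesday of January 2020: 2020-01-14.
2nd Tuesday of February 2020: 2020-02-11.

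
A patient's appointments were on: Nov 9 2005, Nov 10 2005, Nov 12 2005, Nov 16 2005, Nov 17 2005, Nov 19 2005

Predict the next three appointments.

The gap pattern 1, 2, 4, 1, 2 repeats every 3 events.
These are the Wednesdays, Thursdays and Saturdays of each week.
Next Wednesday: Nov 23 2005.
The following Thursday is Nov 24 2005.
Next Saturday: Nov 26 2005.

Nov 23 2005, Nov 24 2005, Nov 26 2005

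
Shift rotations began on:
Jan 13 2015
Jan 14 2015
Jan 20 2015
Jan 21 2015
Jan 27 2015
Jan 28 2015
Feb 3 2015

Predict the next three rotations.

Gaps: 1, 6, 1, 6, 1, 6 days — not constant, but cyclic with period 2.
The events fall on every Tuesday and Wednesday.
The following Wednesday is Feb 4 2015.
The following Tuesday is Feb 10 2015.
The following Wednesday is Feb 11 2015.

Feb 4 2015, Feb 10 2015, Feb 11 2015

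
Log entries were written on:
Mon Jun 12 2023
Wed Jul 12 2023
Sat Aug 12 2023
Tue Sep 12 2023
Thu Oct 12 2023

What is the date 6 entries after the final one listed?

Each date is the 12th; the gaps (30, 31, 31, 30) track the month lengths.
The rule is the 12th of each month.
Next: November 2023 → Sun Nov 12 2023.
December 2023: Tue Dec 12 2023.
January 2024: Fri Jan 12 2024.
Next: February 2024 → Mon Feb 12 2024.
Next: March 2024 → Tue Mar 12 2024.
April 2024: Fri Apr 12 2024.

Fri Apr 12 2024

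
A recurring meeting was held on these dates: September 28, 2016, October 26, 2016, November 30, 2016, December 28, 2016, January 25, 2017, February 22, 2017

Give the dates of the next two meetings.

March 29, 2017; April 26, 2017

All Wednesdays; the gaps (28, 35, 28, 28, 28) vary with month length.
This is the last Wednesday of each month.
Last Wednesday of March 2017: March 29, 2017.
April 2017 ends with Wednesday April 26, 2017.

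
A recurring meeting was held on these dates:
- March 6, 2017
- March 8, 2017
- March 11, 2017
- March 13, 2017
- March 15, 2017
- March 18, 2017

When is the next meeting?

The gap pattern 2, 3, 2, 2, 3 repeats every 3 events.
These are the Mondays, Wednesdays and Saturdays of each week.
Next Monday: March 20, 2017.

March 20, 2017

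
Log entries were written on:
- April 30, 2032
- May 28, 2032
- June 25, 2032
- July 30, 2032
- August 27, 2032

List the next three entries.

These are Fridays with 28, 28, 35, 28-day gaps.
Each is the final Friday of its month — April 30, 2032 is past the 28th, so '4th Friday' doesn't fit.
September 2032 ends with Friday September 24, 2032.
October 2032 ends with Friday October 29, 2032.
November 2032 ends with Friday November 26, 2032.

September 24, 2032; October 29, 2032; November 26, 2032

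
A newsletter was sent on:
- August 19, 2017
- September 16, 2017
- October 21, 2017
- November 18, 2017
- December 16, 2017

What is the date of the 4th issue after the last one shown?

April 21, 2018

All dates are Saturdays, 28, 35, 28, 28 days apart.
Specifically, the 3rd Saturday of each month.
January 2018 — 3rd Saturday is January 20, 2018.
February 2018 — 3rd Saturday is February 17, 2018.
3rd Saturday of March 2018: March 17, 2018.
3rd Saturday of April 2018: April 21, 2018.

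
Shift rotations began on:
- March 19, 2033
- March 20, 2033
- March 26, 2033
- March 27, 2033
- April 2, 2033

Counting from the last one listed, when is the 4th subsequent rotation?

The gap pattern 1, 6, 1, 6 repeats every 2 events.
These are the Saturdays and Sundays of each week.
Next Sunday: April 3, 2033.
The following Saturday is April 9, 2033.
Next Sunday: April 10, 2033.
The following Saturday is April 16, 2033.

April 16, 2033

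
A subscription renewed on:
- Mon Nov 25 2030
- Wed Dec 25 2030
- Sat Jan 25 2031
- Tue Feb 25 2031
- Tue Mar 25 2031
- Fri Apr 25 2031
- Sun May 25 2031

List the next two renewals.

Wed Jun 25 2031, Fri Jul 25 2031

The day-of-month is always 25 (30, 31, 31, 28, 31, 30 days between events).
So this recurs on the 25th of each month.
June 2031: Wed Jun 25 2031.
Next: July 2031 → Fri Jul 25 2031.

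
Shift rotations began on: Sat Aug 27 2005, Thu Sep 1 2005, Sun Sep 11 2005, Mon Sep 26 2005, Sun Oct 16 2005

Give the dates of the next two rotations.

Thu Nov 10 2005, Sat Dec 10 2005

The spacing grows by 5 each time: 5, 10, 15, 20 days.
Next gap: 25 days. Sun Oct 16 2005 + 25 days = Thu Nov 10 2005.
Next gap: 30 days. Thu Nov 10 2005 + 30 days = Sat Dec 10 2005.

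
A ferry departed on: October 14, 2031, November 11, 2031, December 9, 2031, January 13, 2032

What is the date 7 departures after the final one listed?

August 10, 2032

These are Tuesdays at 28- or 35-day spacing (28, 28, 35).
The pattern: 2nd Tuesday of the month.
February 2032 — 2nd Tuesday is February 10, 2032.
March 2032 — 2nd Tuesday is March 9, 2032.
April 2032 — 2nd Tuesday is April 13, 2032.
May 2032 — 2nd Tuesday is May 11, 2032.
June 2032 — 2nd Tuesday is June 8, 2032.
July 2032 — 2nd Tuesday is July 13, 2032.
2nd Tuesday of August 2032: August 10, 2032.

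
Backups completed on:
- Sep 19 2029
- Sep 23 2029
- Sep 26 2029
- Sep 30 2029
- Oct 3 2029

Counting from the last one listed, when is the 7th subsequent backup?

The gap pattern 4, 3, 4, 3 repeats every 2 events.
These are the Wednesdays and Sundays of each week.
The following Sunday is Oct 7 2029.
The following Wednesday is Oct 10 2029.
Next Sunday: Oct 14 2029.
Next Wednesday: Oct 17 2029.
The following Sunday is Oct 21 2029.
Next Wednesday: Oct 24 2029.
The following Sunday is Oct 28 2029.

Oct 28 2029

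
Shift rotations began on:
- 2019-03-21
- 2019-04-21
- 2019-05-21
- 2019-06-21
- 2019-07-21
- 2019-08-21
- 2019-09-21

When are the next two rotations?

Each date is the 21st; the gaps (31, 30, 31, 30, 31, 31) track the month lengths.
The rule is the 21st of each month.
October 2019: 2019-10-21.
Next: November 2019 → 2019-11-21.

2019-10-21, 2019-11-21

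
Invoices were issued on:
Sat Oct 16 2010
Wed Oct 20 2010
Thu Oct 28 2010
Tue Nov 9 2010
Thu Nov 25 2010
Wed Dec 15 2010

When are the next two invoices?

Sat Jan 8 2011, Sat Feb 5 2011

Gaps: 4, 8, 12, 16, 20 days — each gap is 4 larger than the previous one.
Next gap: 24 days. Wed Dec 15 2010 + 24 days = Sat Jan 8 2011.
Next gap: 28 days. Sat Jan 8 2011 + 28 days = Sat Feb 5 2011.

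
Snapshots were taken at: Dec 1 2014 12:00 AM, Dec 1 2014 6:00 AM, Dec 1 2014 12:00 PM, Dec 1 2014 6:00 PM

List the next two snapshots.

Gaps: 6, 6, 6 hours — each event is 6 hours after the previous one.
Dec 1 2014 6:00 PM + 6 h = Dec 2 2014 12:00 AM.
Dec 2 2014 12:00 AM + 6 h = Dec 2 2014 6:00 AM.

Dec 2 2014 12:00 AM, Dec 2 2014 6:00 AM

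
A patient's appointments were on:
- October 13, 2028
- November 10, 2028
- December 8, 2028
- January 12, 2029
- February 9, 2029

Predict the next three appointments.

March 9, 2029; April 13, 2029; May 11, 2029

All dates are Fridays, 28, 28, 35, 28 days apart.
Specifically, the 2nd Friday of each month.
March 2029 — 2nd Friday is March 9, 2029.
2nd Friday of April 2029: April 13, 2029.
2nd Friday of May 2029: May 11, 2029.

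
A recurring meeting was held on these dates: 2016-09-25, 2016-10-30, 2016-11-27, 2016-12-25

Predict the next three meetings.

These are Sundays with 35, 28, 28-day gaps.
Each is the final Sunday of its month — 2016-10-30 is past the 28th, so '4th Sunday' doesn't fit.
January 2017 ends with Sunday 2017-01-29.
February 2017 ends with Sunday 2017-02-26.
Last Sunday of March 2017: 2017-03-26.

2017-01-29, 2017-02-26, 2017-03-26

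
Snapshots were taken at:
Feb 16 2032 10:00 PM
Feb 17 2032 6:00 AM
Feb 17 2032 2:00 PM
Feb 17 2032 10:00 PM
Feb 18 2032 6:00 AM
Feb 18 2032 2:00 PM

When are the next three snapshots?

The interval is a steady 8 hours (8, 8, 8, 8, 8).
Feb 18 2032 2:00 PM + 8 h = Feb 18 2032 10:00 PM.
Feb 18 2032 10:00 PM + 8 h = Feb 19 2032 6:00 AM.
Feb 19 2032 6:00 AM + 8 h = Feb 19 2032 2:00 PM.

Feb 18 2032 10:00 PM, Feb 19 2032 6:00 AM, Feb 19 2032 2:00 PM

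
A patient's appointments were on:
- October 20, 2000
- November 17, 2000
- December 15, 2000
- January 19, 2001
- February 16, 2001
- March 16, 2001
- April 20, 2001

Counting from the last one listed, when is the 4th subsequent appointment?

August 17, 2001

Gaps: 28, 28, 35, 28, 28, 35 days — a mix of 28 and 35. Every date is a Friday.
Each is the 3rd Friday of its month.
3rd Friday of May 2001: May 18, 2001.
3rd Friday of June 2001: June 15, 2001.
3rd Friday of July 2001: July 20, 2001.
August 2001 — 3rd Friday is August 17, 2001.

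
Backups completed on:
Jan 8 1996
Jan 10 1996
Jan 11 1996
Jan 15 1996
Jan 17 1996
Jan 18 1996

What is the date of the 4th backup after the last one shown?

Every event lands on a Monday or Wednesday or Thursday (gaps cycle 2, 1, 4, 2, 1).
So the schedule is: every Monday, Wednesday and Thursday.
Next Monday: Jan 22 1996.
The following Wednesday is Jan 24 1996.
Next Thursday: Jan 25 1996.
The following Monday is Jan 29 1996.

Jan 29 1996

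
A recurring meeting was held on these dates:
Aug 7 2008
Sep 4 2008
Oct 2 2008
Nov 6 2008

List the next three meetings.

Dec 4 2008, Jan 1 2009, Feb 5 2009

Gaps: 28, 28, 35 days — a mix of 28 and 35. Every date is a Thursday.
Each is the 1st Thursday of its month.
1st Thursday of December 2008: Dec 4 2008.
January 2009 — 1st Thursday is Jan 1 2009.
February 2009 — 1st Thursday is Feb 5 2009.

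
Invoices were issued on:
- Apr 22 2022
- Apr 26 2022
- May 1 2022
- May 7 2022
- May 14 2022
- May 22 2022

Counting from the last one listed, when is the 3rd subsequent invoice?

Jun 21 2022

The spacing grows by 1 each time: 4, 5, 6, 7, 8 days.
Next gap: 9 days. May 22 2022 + 9 days = May 31 2022.
Next gap: 10 days. May 31 2022 + 10 days = Jun 10 2022.
Next gap: 11 days. Jun 10 2022 + 11 days = Jun 21 2022.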